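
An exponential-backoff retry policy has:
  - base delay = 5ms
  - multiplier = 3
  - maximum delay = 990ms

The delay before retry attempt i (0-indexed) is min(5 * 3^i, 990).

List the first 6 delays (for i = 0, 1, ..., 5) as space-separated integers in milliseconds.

Answer: 5 15 45 135 405 990

Derivation:
Computing each delay:
  i=0: min(5*3^0, 990) = 5
  i=1: min(5*3^1, 990) = 15
  i=2: min(5*3^2, 990) = 45
  i=3: min(5*3^3, 990) = 135
  i=4: min(5*3^4, 990) = 405
  i=5: min(5*3^5, 990) = 990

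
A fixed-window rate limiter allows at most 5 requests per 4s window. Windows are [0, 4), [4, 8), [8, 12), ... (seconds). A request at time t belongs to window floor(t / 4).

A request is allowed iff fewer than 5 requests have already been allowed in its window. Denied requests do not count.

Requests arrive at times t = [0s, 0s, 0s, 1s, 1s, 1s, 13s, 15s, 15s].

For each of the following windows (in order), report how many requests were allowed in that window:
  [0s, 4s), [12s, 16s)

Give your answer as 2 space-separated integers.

Answer: 5 3

Derivation:
Processing requests:
  req#1 t=0s (window 0): ALLOW
  req#2 t=0s (window 0): ALLOW
  req#3 t=0s (window 0): ALLOW
  req#4 t=1s (window 0): ALLOW
  req#5 t=1s (window 0): ALLOW
  req#6 t=1s (window 0): DENY
  req#7 t=13s (window 3): ALLOW
  req#8 t=15s (window 3): ALLOW
  req#9 t=15s (window 3): ALLOW

Allowed counts by window: 5 3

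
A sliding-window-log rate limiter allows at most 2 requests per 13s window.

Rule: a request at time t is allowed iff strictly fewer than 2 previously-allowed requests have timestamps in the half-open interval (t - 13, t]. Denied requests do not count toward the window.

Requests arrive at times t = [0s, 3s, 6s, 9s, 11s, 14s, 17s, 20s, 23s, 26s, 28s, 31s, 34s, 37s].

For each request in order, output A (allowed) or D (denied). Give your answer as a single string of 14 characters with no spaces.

Tracking allowed requests in the window:
  req#1 t=0s: ALLOW
  req#2 t=3s: ALLOW
  req#3 t=6s: DENY
  req#4 t=9s: DENY
  req#5 t=11s: DENY
  req#6 t=14s: ALLOW
  req#7 t=17s: ALLOW
  req#8 t=20s: DENY
  req#9 t=23s: DENY
  req#10 t=26s: DENY
  req#11 t=28s: ALLOW
  req#12 t=31s: ALLOW
  req#13 t=34s: DENY
  req#14 t=37s: DENY

Answer: AADDDAADDDAADD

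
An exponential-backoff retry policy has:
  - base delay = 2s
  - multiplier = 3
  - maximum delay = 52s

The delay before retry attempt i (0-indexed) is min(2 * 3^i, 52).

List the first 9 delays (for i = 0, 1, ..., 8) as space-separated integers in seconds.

Computing each delay:
  i=0: min(2*3^0, 52) = 2
  i=1: min(2*3^1, 52) = 6
  i=2: min(2*3^2, 52) = 18
  i=3: min(2*3^3, 52) = 52
  i=4: min(2*3^4, 52) = 52
  i=5: min(2*3^5, 52) = 52
  i=6: min(2*3^6, 52) = 52
  i=7: min(2*3^7, 52) = 52
  i=8: min(2*3^8, 52) = 52

Answer: 2 6 18 52 52 52 52 52 52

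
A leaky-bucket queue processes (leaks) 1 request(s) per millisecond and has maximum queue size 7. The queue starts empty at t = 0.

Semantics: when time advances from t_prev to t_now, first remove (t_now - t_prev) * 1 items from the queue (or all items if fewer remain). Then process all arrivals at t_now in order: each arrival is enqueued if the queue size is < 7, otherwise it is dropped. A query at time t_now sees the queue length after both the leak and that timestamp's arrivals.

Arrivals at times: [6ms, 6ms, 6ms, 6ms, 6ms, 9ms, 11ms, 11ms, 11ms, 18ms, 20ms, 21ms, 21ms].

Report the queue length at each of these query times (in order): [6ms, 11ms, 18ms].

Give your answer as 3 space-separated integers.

Answer: 5 4 1

Derivation:
Queue lengths at query times:
  query t=6ms: backlog = 5
  query t=11ms: backlog = 4
  query t=18ms: backlog = 1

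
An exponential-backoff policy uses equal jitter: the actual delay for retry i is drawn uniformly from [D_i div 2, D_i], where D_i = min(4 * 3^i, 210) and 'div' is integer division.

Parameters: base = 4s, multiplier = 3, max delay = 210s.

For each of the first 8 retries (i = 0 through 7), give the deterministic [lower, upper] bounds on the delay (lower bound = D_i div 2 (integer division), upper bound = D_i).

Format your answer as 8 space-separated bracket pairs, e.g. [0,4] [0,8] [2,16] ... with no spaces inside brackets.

Computing bounds per retry:
  i=0: D_i=min(4*3^0,210)=4, bounds=[2,4]
  i=1: D_i=min(4*3^1,210)=12, bounds=[6,12]
  i=2: D_i=min(4*3^2,210)=36, bounds=[18,36]
  i=3: D_i=min(4*3^3,210)=108, bounds=[54,108]
  i=4: D_i=min(4*3^4,210)=210, bounds=[105,210]
  i=5: D_i=min(4*3^5,210)=210, bounds=[105,210]
  i=6: D_i=min(4*3^6,210)=210, bounds=[105,210]
  i=7: D_i=min(4*3^7,210)=210, bounds=[105,210]

Answer: [2,4] [6,12] [18,36] [54,108] [105,210] [105,210] [105,210] [105,210]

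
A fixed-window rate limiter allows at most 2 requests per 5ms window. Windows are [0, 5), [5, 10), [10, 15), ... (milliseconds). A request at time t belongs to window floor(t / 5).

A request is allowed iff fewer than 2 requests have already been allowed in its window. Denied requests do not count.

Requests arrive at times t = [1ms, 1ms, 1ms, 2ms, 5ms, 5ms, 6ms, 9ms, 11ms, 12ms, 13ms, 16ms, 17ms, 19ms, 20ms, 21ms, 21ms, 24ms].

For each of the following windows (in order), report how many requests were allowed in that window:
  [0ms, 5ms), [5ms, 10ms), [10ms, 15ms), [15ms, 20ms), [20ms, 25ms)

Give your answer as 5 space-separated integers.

Answer: 2 2 2 2 2

Derivation:
Processing requests:
  req#1 t=1ms (window 0): ALLOW
  req#2 t=1ms (window 0): ALLOW
  req#3 t=1ms (window 0): DENY
  req#4 t=2ms (window 0): DENY
  req#5 t=5ms (window 1): ALLOW
  req#6 t=5ms (window 1): ALLOW
  req#7 t=6ms (window 1): DENY
  req#8 t=9ms (window 1): DENY
  req#9 t=11ms (window 2): ALLOW
  req#10 t=12ms (window 2): ALLOW
  req#11 t=13ms (window 2): DENY
  req#12 t=16ms (window 3): ALLOW
  req#13 t=17ms (window 3): ALLOW
  req#14 t=19ms (window 3): DENY
  req#15 t=20ms (window 4): ALLOW
  req#16 t=21ms (window 4): ALLOW
  req#17 t=21ms (window 4): DENY
  req#18 t=24ms (window 4): DENY

Allowed counts by window: 2 2 2 2 2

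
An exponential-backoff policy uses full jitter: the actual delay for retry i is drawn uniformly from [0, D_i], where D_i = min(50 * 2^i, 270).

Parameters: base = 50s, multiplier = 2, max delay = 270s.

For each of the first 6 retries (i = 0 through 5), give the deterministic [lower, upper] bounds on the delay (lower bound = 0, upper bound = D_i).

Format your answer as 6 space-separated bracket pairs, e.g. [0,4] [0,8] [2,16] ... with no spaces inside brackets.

Computing bounds per retry:
  i=0: D_i=min(50*2^0,270)=50, bounds=[0,50]
  i=1: D_i=min(50*2^1,270)=100, bounds=[0,100]
  i=2: D_i=min(50*2^2,270)=200, bounds=[0,200]
  i=3: D_i=min(50*2^3,270)=270, bounds=[0,270]
  i=4: D_i=min(50*2^4,270)=270, bounds=[0,270]
  i=5: D_i=min(50*2^5,270)=270, bounds=[0,270]

Answer: [0,50] [0,100] [0,200] [0,270] [0,270] [0,270]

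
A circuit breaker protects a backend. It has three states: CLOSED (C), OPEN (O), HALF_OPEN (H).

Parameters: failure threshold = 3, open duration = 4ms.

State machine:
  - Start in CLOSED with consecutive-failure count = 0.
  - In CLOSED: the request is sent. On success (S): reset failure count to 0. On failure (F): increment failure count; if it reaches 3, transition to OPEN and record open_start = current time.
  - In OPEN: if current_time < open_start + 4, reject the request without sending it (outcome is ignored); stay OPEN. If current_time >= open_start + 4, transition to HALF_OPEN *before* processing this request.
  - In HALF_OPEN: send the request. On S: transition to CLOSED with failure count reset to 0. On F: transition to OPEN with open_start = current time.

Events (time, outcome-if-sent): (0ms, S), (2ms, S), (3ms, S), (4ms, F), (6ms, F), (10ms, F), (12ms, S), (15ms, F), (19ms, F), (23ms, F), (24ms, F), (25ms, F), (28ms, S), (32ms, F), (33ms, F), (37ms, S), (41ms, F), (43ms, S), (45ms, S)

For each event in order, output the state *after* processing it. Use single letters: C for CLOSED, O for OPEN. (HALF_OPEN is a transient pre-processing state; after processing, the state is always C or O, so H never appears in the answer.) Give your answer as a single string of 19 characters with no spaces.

State after each event:
  event#1 t=0ms outcome=S: state=CLOSED
  event#2 t=2ms outcome=S: state=CLOSED
  event#3 t=3ms outcome=S: state=CLOSED
  event#4 t=4ms outcome=F: state=CLOSED
  event#5 t=6ms outcome=F: state=CLOSED
  event#6 t=10ms outcome=F: state=OPEN
  event#7 t=12ms outcome=S: state=OPEN
  event#8 t=15ms outcome=F: state=OPEN
  event#9 t=19ms outcome=F: state=OPEN
  event#10 t=23ms outcome=F: state=OPEN
  event#11 t=24ms outcome=F: state=OPEN
  event#12 t=25ms outcome=F: state=OPEN
  event#13 t=28ms outcome=S: state=CLOSED
  event#14 t=32ms outcome=F: state=CLOSED
  event#15 t=33ms outcome=F: state=CLOSED
  event#16 t=37ms outcome=S: state=CLOSED
  event#17 t=41ms outcome=F: state=CLOSED
  event#18 t=43ms outcome=S: state=CLOSED
  event#19 t=45ms outcome=S: state=CLOSED

Answer: CCCCCOOOOOOOCCCCCCC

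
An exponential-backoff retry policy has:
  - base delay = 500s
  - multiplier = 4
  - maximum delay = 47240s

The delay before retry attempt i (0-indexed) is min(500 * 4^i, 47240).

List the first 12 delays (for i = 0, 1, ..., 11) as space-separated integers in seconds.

Computing each delay:
  i=0: min(500*4^0, 47240) = 500
  i=1: min(500*4^1, 47240) = 2000
  i=2: min(500*4^2, 47240) = 8000
  i=3: min(500*4^3, 47240) = 32000
  i=4: min(500*4^4, 47240) = 47240
  i=5: min(500*4^5, 47240) = 47240
  i=6: min(500*4^6, 47240) = 47240
  i=7: min(500*4^7, 47240) = 47240
  i=8: min(500*4^8, 47240) = 47240
  i=9: min(500*4^9, 47240) = 47240
  i=10: min(500*4^10, 47240) = 47240
  i=11: min(500*4^11, 47240) = 47240

Answer: 500 2000 8000 32000 47240 47240 47240 47240 47240 47240 47240 47240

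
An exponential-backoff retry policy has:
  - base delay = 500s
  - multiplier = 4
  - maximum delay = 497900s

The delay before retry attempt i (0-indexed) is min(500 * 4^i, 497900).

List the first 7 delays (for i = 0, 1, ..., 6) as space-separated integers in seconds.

Computing each delay:
  i=0: min(500*4^0, 497900) = 500
  i=1: min(500*4^1, 497900) = 2000
  i=2: min(500*4^2, 497900) = 8000
  i=3: min(500*4^3, 497900) = 32000
  i=4: min(500*4^4, 497900) = 128000
  i=5: min(500*4^5, 497900) = 497900
  i=6: min(500*4^6, 497900) = 497900

Answer: 500 2000 8000 32000 128000 497900 497900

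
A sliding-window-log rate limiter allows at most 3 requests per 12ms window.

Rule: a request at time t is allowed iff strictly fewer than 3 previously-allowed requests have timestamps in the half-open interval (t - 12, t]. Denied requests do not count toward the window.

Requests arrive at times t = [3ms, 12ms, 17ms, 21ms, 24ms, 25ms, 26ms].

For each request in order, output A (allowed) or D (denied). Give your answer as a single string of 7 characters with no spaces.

Tracking allowed requests in the window:
  req#1 t=3ms: ALLOW
  req#2 t=12ms: ALLOW
  req#3 t=17ms: ALLOW
  req#4 t=21ms: ALLOW
  req#5 t=24ms: ALLOW
  req#6 t=25ms: DENY
  req#7 t=26ms: DENY

Answer: AAAAADD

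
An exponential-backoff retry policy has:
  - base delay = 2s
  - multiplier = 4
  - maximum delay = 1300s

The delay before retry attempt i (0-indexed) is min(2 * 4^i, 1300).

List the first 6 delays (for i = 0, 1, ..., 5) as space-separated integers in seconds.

Answer: 2 8 32 128 512 1300

Derivation:
Computing each delay:
  i=0: min(2*4^0, 1300) = 2
  i=1: min(2*4^1, 1300) = 8
  i=2: min(2*4^2, 1300) = 32
  i=3: min(2*4^3, 1300) = 128
  i=4: min(2*4^4, 1300) = 512
  i=5: min(2*4^5, 1300) = 1300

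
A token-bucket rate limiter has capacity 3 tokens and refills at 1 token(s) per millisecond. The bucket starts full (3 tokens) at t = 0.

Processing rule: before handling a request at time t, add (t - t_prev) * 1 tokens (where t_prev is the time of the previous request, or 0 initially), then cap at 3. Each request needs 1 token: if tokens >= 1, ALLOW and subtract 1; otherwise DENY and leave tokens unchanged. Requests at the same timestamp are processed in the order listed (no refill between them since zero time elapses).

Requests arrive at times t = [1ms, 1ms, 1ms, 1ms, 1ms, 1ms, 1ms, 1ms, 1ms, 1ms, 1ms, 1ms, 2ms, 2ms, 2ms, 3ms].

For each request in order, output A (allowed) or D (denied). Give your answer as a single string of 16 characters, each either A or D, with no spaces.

Answer: AAADDDDDDDDDADDA

Derivation:
Simulating step by step:
  req#1 t=1ms: ALLOW
  req#2 t=1ms: ALLOW
  req#3 t=1ms: ALLOW
  req#4 t=1ms: DENY
  req#5 t=1ms: DENY
  req#6 t=1ms: DENY
  req#7 t=1ms: DENY
  req#8 t=1ms: DENY
  req#9 t=1ms: DENY
  req#10 t=1ms: DENY
  req#11 t=1ms: DENY
  req#12 t=1ms: DENY
  req#13 t=2ms: ALLOW
  req#14 t=2ms: DENY
  req#15 t=2ms: DENY
  req#16 t=3ms: ALLOW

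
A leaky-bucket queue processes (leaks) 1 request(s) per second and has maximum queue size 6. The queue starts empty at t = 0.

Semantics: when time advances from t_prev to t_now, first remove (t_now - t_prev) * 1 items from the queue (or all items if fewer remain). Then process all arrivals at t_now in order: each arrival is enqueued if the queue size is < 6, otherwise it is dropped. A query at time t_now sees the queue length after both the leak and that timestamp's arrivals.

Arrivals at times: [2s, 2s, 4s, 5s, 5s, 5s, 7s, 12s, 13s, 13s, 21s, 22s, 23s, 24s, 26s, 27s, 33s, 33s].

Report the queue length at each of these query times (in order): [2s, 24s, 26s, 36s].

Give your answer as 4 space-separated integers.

Answer: 2 1 1 0

Derivation:
Queue lengths at query times:
  query t=2s: backlog = 2
  query t=24s: backlog = 1
  query t=26s: backlog = 1
  query t=36s: backlog = 0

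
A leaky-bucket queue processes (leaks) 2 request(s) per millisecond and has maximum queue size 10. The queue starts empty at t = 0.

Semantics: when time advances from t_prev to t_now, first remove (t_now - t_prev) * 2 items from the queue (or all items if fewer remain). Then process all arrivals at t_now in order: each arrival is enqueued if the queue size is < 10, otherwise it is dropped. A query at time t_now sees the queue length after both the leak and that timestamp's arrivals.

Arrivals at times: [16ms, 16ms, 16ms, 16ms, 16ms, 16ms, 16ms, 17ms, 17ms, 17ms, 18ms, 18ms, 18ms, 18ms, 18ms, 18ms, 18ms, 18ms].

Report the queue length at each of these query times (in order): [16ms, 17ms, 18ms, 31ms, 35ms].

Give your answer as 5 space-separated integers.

Queue lengths at query times:
  query t=16ms: backlog = 7
  query t=17ms: backlog = 8
  query t=18ms: backlog = 10
  query t=31ms: backlog = 0
  query t=35ms: backlog = 0

Answer: 7 8 10 0 0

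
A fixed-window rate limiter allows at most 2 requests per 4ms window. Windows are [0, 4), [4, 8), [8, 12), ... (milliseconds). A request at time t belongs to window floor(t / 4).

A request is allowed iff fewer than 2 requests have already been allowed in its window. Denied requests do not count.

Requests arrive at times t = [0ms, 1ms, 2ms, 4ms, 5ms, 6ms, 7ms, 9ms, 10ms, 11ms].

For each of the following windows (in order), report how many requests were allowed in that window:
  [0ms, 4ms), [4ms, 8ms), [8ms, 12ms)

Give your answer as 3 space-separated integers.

Processing requests:
  req#1 t=0ms (window 0): ALLOW
  req#2 t=1ms (window 0): ALLOW
  req#3 t=2ms (window 0): DENY
  req#4 t=4ms (window 1): ALLOW
  req#5 t=5ms (window 1): ALLOW
  req#6 t=6ms (window 1): DENY
  req#7 t=7ms (window 1): DENY
  req#8 t=9ms (window 2): ALLOW
  req#9 t=10ms (window 2): ALLOW
  req#10 t=11ms (window 2): DENY

Allowed counts by window: 2 2 2

Answer: 2 2 2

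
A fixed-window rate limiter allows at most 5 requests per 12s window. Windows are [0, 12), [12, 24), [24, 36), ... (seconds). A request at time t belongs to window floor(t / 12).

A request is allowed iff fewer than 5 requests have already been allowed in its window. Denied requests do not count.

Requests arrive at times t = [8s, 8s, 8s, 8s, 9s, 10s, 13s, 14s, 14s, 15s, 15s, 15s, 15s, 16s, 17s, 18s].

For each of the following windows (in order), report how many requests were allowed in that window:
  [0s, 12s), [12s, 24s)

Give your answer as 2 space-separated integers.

Processing requests:
  req#1 t=8s (window 0): ALLOW
  req#2 t=8s (window 0): ALLOW
  req#3 t=8s (window 0): ALLOW
  req#4 t=8s (window 0): ALLOW
  req#5 t=9s (window 0): ALLOW
  req#6 t=10s (window 0): DENY
  req#7 t=13s (window 1): ALLOW
  req#8 t=14s (window 1): ALLOW
  req#9 t=14s (window 1): ALLOW
  req#10 t=15s (window 1): ALLOW
  req#11 t=15s (window 1): ALLOW
  req#12 t=15s (window 1): DENY
  req#13 t=15s (window 1): DENY
  req#14 t=16s (window 1): DENY
  req#15 t=17s (window 1): DENY
  req#16 t=18s (window 1): DENY

Allowed counts by window: 5 5

Answer: 5 5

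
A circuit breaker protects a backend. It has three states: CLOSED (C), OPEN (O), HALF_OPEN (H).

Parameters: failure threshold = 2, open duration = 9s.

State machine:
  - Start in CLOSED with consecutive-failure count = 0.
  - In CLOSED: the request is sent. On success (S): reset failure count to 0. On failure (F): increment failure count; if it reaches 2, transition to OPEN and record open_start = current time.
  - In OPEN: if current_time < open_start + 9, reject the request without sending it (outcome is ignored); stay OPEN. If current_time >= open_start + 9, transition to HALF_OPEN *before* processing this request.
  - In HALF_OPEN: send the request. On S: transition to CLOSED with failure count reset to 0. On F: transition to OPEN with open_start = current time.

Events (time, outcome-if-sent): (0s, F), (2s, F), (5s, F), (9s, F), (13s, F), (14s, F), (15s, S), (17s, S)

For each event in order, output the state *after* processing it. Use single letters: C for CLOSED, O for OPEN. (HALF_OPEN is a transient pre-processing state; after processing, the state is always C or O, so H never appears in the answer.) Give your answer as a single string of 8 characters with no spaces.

State after each event:
  event#1 t=0s outcome=F: state=CLOSED
  event#2 t=2s outcome=F: state=OPEN
  event#3 t=5s outcome=F: state=OPEN
  event#4 t=9s outcome=F: state=OPEN
  event#5 t=13s outcome=F: state=OPEN
  event#6 t=14s outcome=F: state=OPEN
  event#7 t=15s outcome=S: state=OPEN
  event#8 t=17s outcome=S: state=OPEN

Answer: COOOOOOO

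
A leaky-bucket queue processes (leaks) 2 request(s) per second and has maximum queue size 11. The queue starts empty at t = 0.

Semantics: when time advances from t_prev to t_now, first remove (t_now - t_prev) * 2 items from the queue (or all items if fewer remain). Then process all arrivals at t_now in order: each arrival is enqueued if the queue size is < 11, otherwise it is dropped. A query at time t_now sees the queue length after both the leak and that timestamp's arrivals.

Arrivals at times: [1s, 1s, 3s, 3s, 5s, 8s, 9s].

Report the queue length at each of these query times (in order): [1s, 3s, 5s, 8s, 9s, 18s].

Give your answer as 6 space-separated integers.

Queue lengths at query times:
  query t=1s: backlog = 2
  query t=3s: backlog = 2
  query t=5s: backlog = 1
  query t=8s: backlog = 1
  query t=9s: backlog = 1
  query t=18s: backlog = 0

Answer: 2 2 1 1 1 0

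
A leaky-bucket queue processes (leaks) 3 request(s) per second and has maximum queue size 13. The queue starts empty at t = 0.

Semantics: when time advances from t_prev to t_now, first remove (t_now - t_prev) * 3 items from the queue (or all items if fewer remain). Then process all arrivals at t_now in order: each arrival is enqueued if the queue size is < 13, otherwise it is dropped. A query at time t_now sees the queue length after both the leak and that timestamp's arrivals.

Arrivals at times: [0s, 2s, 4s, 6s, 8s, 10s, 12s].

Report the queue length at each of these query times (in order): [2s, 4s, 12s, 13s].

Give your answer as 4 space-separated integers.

Answer: 1 1 1 0

Derivation:
Queue lengths at query times:
  query t=2s: backlog = 1
  query t=4s: backlog = 1
  query t=12s: backlog = 1
  query t=13s: backlog = 0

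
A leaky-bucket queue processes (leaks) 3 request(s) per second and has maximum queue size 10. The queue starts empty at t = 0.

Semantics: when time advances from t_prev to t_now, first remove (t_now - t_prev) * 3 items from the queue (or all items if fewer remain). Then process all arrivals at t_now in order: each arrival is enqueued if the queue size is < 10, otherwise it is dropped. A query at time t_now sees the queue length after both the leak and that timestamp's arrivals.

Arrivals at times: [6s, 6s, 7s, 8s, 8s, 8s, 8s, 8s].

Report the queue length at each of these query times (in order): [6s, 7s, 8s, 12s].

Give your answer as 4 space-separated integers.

Answer: 2 1 5 0

Derivation:
Queue lengths at query times:
  query t=6s: backlog = 2
  query t=7s: backlog = 1
  query t=8s: backlog = 5
  query t=12s: backlog = 0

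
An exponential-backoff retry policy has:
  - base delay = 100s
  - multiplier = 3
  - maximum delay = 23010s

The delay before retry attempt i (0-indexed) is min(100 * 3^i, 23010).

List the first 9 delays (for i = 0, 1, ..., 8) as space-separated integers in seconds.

Computing each delay:
  i=0: min(100*3^0, 23010) = 100
  i=1: min(100*3^1, 23010) = 300
  i=2: min(100*3^2, 23010) = 900
  i=3: min(100*3^3, 23010) = 2700
  i=4: min(100*3^4, 23010) = 8100
  i=5: min(100*3^5, 23010) = 23010
  i=6: min(100*3^6, 23010) = 23010
  i=7: min(100*3^7, 23010) = 23010
  i=8: min(100*3^8, 23010) = 23010

Answer: 100 300 900 2700 8100 23010 23010 23010 23010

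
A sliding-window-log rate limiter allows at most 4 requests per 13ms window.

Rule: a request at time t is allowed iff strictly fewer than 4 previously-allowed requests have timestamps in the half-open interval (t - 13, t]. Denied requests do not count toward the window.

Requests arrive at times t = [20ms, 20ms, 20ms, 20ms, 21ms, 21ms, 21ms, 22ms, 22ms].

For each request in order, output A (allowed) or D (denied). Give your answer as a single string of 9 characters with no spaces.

Answer: AAAADDDDD

Derivation:
Tracking allowed requests in the window:
  req#1 t=20ms: ALLOW
  req#2 t=20ms: ALLOW
  req#3 t=20ms: ALLOW
  req#4 t=20ms: ALLOW
  req#5 t=21ms: DENY
  req#6 t=21ms: DENY
  req#7 t=21ms: DENY
  req#8 t=22ms: DENY
  req#9 t=22ms: DENY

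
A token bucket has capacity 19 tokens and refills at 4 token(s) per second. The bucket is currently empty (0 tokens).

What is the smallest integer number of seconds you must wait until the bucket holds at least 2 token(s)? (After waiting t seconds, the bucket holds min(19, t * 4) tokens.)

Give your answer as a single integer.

Answer: 1

Derivation:
Need t * 4 >= 2, so t >= 2/4.
Smallest integer t = ceil(2/4) = 1.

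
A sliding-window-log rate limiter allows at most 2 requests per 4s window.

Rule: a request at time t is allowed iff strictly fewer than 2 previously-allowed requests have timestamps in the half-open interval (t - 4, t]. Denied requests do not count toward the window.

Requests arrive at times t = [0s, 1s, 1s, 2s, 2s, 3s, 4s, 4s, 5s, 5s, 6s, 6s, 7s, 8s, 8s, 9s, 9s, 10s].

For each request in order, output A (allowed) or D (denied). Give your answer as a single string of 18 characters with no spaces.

Tracking allowed requests in the window:
  req#1 t=0s: ALLOW
  req#2 t=1s: ALLOW
  req#3 t=1s: DENY
  req#4 t=2s: DENY
  req#5 t=2s: DENY
  req#6 t=3s: DENY
  req#7 t=4s: ALLOW
  req#8 t=4s: DENY
  req#9 t=5s: ALLOW
  req#10 t=5s: DENY
  req#11 t=6s: DENY
  req#12 t=6s: DENY
  req#13 t=7s: DENY
  req#14 t=8s: ALLOW
  req#15 t=8s: DENY
  req#16 t=9s: ALLOW
  req#17 t=9s: DENY
  req#18 t=10s: DENY

Answer: AADDDDADADDDDADADD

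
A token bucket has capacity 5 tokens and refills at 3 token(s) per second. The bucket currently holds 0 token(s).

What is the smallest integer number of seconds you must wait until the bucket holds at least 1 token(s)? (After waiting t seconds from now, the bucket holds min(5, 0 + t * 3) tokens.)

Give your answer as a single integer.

Need 0 + t * 3 >= 1, so t >= 1/3.
Smallest integer t = ceil(1/3) = 1.

Answer: 1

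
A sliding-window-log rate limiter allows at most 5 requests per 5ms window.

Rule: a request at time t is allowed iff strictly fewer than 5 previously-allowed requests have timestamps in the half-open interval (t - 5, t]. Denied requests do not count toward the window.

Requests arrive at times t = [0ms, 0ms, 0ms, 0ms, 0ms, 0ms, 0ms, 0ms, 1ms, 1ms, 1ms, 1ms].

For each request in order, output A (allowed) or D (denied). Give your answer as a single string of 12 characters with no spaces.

Tracking allowed requests in the window:
  req#1 t=0ms: ALLOW
  req#2 t=0ms: ALLOW
  req#3 t=0ms: ALLOW
  req#4 t=0ms: ALLOW
  req#5 t=0ms: ALLOW
  req#6 t=0ms: DENY
  req#7 t=0ms: DENY
  req#8 t=0ms: DENY
  req#9 t=1ms: DENY
  req#10 t=1ms: DENY
  req#11 t=1ms: DENY
  req#12 t=1ms: DENY

Answer: AAAAADDDDDDD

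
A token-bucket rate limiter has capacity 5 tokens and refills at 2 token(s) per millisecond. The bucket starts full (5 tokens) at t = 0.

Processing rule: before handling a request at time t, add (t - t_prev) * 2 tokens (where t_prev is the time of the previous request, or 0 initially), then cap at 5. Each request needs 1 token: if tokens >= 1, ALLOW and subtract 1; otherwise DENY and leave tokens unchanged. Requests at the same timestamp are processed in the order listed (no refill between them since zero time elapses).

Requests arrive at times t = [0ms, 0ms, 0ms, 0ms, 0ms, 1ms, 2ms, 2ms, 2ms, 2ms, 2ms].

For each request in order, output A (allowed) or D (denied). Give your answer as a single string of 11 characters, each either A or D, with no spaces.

Simulating step by step:
  req#1 t=0ms: ALLOW
  req#2 t=0ms: ALLOW
  req#3 t=0ms: ALLOW
  req#4 t=0ms: ALLOW
  req#5 t=0ms: ALLOW
  req#6 t=1ms: ALLOW
  req#7 t=2ms: ALLOW
  req#8 t=2ms: ALLOW
  req#9 t=2ms: ALLOW
  req#10 t=2ms: DENY
  req#11 t=2ms: DENY

Answer: AAAAAAAAADD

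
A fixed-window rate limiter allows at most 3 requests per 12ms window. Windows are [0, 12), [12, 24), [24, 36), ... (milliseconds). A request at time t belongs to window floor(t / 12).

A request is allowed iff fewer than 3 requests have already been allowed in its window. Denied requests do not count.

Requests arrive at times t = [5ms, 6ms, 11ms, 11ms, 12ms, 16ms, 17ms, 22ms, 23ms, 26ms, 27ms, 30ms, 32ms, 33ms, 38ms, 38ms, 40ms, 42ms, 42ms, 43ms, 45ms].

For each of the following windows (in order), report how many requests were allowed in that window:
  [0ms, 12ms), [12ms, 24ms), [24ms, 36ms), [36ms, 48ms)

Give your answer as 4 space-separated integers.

Processing requests:
  req#1 t=5ms (window 0): ALLOW
  req#2 t=6ms (window 0): ALLOW
  req#3 t=11ms (window 0): ALLOW
  req#4 t=11ms (window 0): DENY
  req#5 t=12ms (window 1): ALLOW
  req#6 t=16ms (window 1): ALLOW
  req#7 t=17ms (window 1): ALLOW
  req#8 t=22ms (window 1): DENY
  req#9 t=23ms (window 1): DENY
  req#10 t=26ms (window 2): ALLOW
  req#11 t=27ms (window 2): ALLOW
  req#12 t=30ms (window 2): ALLOW
  req#13 t=32ms (window 2): DENY
  req#14 t=33ms (window 2): DENY
  req#15 t=38ms (window 3): ALLOW
  req#16 t=38ms (window 3): ALLOW
  req#17 t=40ms (window 3): ALLOW
  req#18 t=42ms (window 3): DENY
  req#19 t=42ms (window 3): DENY
  req#20 t=43ms (window 3): DENY
  req#21 t=45ms (window 3): DENY

Allowed counts by window: 3 3 3 3

Answer: 3 3 3 3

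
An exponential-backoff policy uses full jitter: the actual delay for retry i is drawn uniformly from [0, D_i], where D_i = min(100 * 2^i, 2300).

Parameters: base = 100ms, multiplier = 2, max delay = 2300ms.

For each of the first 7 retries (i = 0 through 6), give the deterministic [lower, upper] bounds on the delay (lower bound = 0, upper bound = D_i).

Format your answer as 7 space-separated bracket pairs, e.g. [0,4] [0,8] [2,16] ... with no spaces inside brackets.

Answer: [0,100] [0,200] [0,400] [0,800] [0,1600] [0,2300] [0,2300]

Derivation:
Computing bounds per retry:
  i=0: D_i=min(100*2^0,2300)=100, bounds=[0,100]
  i=1: D_i=min(100*2^1,2300)=200, bounds=[0,200]
  i=2: D_i=min(100*2^2,2300)=400, bounds=[0,400]
  i=3: D_i=min(100*2^3,2300)=800, bounds=[0,800]
  i=4: D_i=min(100*2^4,2300)=1600, bounds=[0,1600]
  i=5: D_i=min(100*2^5,2300)=2300, bounds=[0,2300]
  i=6: D_i=min(100*2^6,2300)=2300, bounds=[0,2300]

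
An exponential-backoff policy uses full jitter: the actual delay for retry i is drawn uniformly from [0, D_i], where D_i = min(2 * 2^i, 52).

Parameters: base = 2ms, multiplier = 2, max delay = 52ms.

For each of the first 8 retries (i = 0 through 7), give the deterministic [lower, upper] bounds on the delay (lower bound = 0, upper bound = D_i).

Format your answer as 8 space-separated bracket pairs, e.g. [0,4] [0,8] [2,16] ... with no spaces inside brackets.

Answer: [0,2] [0,4] [0,8] [0,16] [0,32] [0,52] [0,52] [0,52]

Derivation:
Computing bounds per retry:
  i=0: D_i=min(2*2^0,52)=2, bounds=[0,2]
  i=1: D_i=min(2*2^1,52)=4, bounds=[0,4]
  i=2: D_i=min(2*2^2,52)=8, bounds=[0,8]
  i=3: D_i=min(2*2^3,52)=16, bounds=[0,16]
  i=4: D_i=min(2*2^4,52)=32, bounds=[0,32]
  i=5: D_i=min(2*2^5,52)=52, bounds=[0,52]
  i=6: D_i=min(2*2^6,52)=52, bounds=[0,52]
  i=7: D_i=min(2*2^7,52)=52, bounds=[0,52]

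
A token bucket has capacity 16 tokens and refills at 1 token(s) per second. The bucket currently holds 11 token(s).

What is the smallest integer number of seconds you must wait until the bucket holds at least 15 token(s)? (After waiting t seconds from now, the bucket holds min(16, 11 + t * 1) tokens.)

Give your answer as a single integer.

Need 11 + t * 1 >= 15, so t >= 4/1.
Smallest integer t = ceil(4/1) = 4.

Answer: 4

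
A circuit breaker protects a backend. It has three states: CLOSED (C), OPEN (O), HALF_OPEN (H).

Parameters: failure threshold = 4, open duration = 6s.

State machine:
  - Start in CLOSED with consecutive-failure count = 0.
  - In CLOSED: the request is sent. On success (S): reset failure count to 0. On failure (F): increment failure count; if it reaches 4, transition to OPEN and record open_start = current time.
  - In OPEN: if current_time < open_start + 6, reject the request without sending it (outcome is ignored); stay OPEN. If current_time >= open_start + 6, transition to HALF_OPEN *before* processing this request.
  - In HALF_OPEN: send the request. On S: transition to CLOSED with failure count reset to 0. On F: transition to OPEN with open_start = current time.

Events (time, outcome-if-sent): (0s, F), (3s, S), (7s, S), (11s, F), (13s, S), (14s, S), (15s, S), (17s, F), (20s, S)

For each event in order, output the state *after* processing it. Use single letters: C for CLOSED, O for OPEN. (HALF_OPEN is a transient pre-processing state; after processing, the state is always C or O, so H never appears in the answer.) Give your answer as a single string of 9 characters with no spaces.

Answer: CCCCCCCCC

Derivation:
State after each event:
  event#1 t=0s outcome=F: state=CLOSED
  event#2 t=3s outcome=S: state=CLOSED
  event#3 t=7s outcome=S: state=CLOSED
  event#4 t=11s outcome=F: state=CLOSED
  event#5 t=13s outcome=S: state=CLOSED
  event#6 t=14s outcome=S: state=CLOSED
  event#7 t=15s outcome=S: state=CLOSED
  event#8 t=17s outcome=F: state=CLOSED
  event#9 t=20s outcome=S: state=CLOSED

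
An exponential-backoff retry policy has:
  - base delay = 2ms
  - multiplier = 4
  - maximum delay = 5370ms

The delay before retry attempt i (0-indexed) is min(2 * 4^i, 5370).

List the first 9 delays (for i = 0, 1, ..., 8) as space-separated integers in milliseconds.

Computing each delay:
  i=0: min(2*4^0, 5370) = 2
  i=1: min(2*4^1, 5370) = 8
  i=2: min(2*4^2, 5370) = 32
  i=3: min(2*4^3, 5370) = 128
  i=4: min(2*4^4, 5370) = 512
  i=5: min(2*4^5, 5370) = 2048
  i=6: min(2*4^6, 5370) = 5370
  i=7: min(2*4^7, 5370) = 5370
  i=8: min(2*4^8, 5370) = 5370

Answer: 2 8 32 128 512 2048 5370 5370 5370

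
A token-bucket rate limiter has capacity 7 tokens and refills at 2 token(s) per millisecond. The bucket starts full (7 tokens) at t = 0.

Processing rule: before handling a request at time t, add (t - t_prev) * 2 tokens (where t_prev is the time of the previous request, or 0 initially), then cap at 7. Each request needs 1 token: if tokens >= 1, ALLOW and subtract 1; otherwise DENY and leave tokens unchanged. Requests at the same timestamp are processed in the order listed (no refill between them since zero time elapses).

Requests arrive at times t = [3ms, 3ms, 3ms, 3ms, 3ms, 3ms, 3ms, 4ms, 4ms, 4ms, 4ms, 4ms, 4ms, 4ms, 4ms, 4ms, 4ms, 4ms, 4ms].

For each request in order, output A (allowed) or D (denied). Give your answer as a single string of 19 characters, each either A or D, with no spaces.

Answer: AAAAAAAAADDDDDDDDDD

Derivation:
Simulating step by step:
  req#1 t=3ms: ALLOW
  req#2 t=3ms: ALLOW
  req#3 t=3ms: ALLOW
  req#4 t=3ms: ALLOW
  req#5 t=3ms: ALLOW
  req#6 t=3ms: ALLOW
  req#7 t=3ms: ALLOW
  req#8 t=4ms: ALLOW
  req#9 t=4ms: ALLOW
  req#10 t=4ms: DENY
  req#11 t=4ms: DENY
  req#12 t=4ms: DENY
  req#13 t=4ms: DENY
  req#14 t=4ms: DENY
  req#15 t=4ms: DENY
  req#16 t=4ms: DENY
  req#17 t=4ms: DENY
  req#18 t=4ms: DENY
  req#19 t=4ms: DENY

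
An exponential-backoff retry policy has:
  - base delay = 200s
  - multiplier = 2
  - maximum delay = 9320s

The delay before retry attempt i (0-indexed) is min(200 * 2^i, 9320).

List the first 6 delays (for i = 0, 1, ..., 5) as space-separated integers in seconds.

Answer: 200 400 800 1600 3200 6400

Derivation:
Computing each delay:
  i=0: min(200*2^0, 9320) = 200
  i=1: min(200*2^1, 9320) = 400
  i=2: min(200*2^2, 9320) = 800
  i=3: min(200*2^3, 9320) = 1600
  i=4: min(200*2^4, 9320) = 3200
  i=5: min(200*2^5, 9320) = 6400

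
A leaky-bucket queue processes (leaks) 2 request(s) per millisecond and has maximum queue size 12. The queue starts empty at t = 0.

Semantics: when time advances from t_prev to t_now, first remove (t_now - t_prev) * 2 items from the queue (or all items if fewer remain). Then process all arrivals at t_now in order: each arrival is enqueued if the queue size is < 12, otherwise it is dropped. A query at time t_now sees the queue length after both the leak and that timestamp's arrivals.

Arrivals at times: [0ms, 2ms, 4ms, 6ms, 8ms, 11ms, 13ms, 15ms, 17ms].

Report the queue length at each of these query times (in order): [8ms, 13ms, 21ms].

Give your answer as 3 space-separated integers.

Answer: 1 1 0

Derivation:
Queue lengths at query times:
  query t=8ms: backlog = 1
  query t=13ms: backlog = 1
  query t=21ms: backlog = 0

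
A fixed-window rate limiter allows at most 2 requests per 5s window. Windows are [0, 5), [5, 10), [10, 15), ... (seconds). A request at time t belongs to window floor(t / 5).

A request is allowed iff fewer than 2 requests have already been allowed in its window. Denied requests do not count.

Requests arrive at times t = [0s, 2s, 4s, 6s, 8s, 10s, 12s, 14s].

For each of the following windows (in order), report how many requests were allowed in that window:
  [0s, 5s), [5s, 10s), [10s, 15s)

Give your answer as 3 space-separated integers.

Answer: 2 2 2

Derivation:
Processing requests:
  req#1 t=0s (window 0): ALLOW
  req#2 t=2s (window 0): ALLOW
  req#3 t=4s (window 0): DENY
  req#4 t=6s (window 1): ALLOW
  req#5 t=8s (window 1): ALLOW
  req#6 t=10s (window 2): ALLOW
  req#7 t=12s (window 2): ALLOW
  req#8 t=14s (window 2): DENY

Allowed counts by window: 2 2 2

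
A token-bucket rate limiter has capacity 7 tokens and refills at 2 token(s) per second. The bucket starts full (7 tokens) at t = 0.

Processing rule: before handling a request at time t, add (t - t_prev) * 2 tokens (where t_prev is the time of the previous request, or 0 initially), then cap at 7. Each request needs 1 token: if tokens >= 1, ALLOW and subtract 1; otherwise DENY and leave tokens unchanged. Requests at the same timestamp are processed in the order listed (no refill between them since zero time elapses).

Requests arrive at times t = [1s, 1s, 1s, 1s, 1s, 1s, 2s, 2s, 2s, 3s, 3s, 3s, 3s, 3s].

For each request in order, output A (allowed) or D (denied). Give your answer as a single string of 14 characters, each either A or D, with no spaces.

Simulating step by step:
  req#1 t=1s: ALLOW
  req#2 t=1s: ALLOW
  req#3 t=1s: ALLOW
  req#4 t=1s: ALLOW
  req#5 t=1s: ALLOW
  req#6 t=1s: ALLOW
  req#7 t=2s: ALLOW
  req#8 t=2s: ALLOW
  req#9 t=2s: ALLOW
  req#10 t=3s: ALLOW
  req#11 t=3s: ALLOW
  req#12 t=3s: DENY
  req#13 t=3s: DENY
  req#14 t=3s: DENY

Answer: AAAAAAAAAAADDD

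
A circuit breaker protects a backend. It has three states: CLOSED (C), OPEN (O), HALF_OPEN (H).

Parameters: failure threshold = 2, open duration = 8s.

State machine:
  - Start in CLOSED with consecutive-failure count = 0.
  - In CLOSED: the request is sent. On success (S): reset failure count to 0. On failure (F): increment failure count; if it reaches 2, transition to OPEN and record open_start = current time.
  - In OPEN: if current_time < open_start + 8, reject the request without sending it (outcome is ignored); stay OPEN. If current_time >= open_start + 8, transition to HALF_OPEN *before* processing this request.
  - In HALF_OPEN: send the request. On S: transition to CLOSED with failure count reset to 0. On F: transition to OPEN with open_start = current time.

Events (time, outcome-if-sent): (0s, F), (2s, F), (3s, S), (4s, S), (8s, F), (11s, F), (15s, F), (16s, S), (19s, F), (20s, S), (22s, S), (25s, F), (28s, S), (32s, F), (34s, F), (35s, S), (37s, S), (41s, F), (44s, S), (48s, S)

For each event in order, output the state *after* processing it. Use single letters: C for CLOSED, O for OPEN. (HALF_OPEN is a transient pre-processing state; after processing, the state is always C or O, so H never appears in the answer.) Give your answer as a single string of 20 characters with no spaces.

Answer: COOOOOOOOOOOCCOOOOCC

Derivation:
State after each event:
  event#1 t=0s outcome=F: state=CLOSED
  event#2 t=2s outcome=F: state=OPEN
  event#3 t=3s outcome=S: state=OPEN
  event#4 t=4s outcome=S: state=OPEN
  event#5 t=8s outcome=F: state=OPEN
  event#6 t=11s outcome=F: state=OPEN
  event#7 t=15s outcome=F: state=OPEN
  event#8 t=16s outcome=S: state=OPEN
  event#9 t=19s outcome=F: state=OPEN
  event#10 t=20s outcome=S: state=OPEN
  event#11 t=22s outcome=S: state=OPEN
  event#12 t=25s outcome=F: state=OPEN
  event#13 t=28s outcome=S: state=CLOSED
  event#14 t=32s outcome=F: state=CLOSED
  event#15 t=34s outcome=F: state=OPEN
  event#16 t=35s outcome=S: state=OPEN
  event#17 t=37s outcome=S: state=OPEN
  event#18 t=41s outcome=F: state=OPEN
  event#19 t=44s outcome=S: state=CLOSED
  event#20 t=48s outcome=S: state=CLOSED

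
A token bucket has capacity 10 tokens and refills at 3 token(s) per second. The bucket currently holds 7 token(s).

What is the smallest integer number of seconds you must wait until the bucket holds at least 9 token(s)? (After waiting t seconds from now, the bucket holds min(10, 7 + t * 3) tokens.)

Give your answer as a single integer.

Need 7 + t * 3 >= 9, so t >= 2/3.
Smallest integer t = ceil(2/3) = 1.

Answer: 1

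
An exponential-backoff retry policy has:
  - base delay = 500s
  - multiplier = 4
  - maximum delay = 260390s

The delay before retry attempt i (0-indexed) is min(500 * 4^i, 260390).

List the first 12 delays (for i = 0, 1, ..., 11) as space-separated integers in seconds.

Computing each delay:
  i=0: min(500*4^0, 260390) = 500
  i=1: min(500*4^1, 260390) = 2000
  i=2: min(500*4^2, 260390) = 8000
  i=3: min(500*4^3, 260390) = 32000
  i=4: min(500*4^4, 260390) = 128000
  i=5: min(500*4^5, 260390) = 260390
  i=6: min(500*4^6, 260390) = 260390
  i=7: min(500*4^7, 260390) = 260390
  i=8: min(500*4^8, 260390) = 260390
  i=9: min(500*4^9, 260390) = 260390
  i=10: min(500*4^10, 260390) = 260390
  i=11: min(500*4^11, 260390) = 260390

Answer: 500 2000 8000 32000 128000 260390 260390 260390 260390 260390 260390 260390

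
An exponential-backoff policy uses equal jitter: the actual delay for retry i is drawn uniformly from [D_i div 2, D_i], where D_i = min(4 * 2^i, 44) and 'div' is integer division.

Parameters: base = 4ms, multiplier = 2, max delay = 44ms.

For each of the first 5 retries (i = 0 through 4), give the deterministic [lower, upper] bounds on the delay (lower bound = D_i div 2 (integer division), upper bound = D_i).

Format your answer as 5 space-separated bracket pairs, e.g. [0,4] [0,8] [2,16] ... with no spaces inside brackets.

Computing bounds per retry:
  i=0: D_i=min(4*2^0,44)=4, bounds=[2,4]
  i=1: D_i=min(4*2^1,44)=8, bounds=[4,8]
  i=2: D_i=min(4*2^2,44)=16, bounds=[8,16]
  i=3: D_i=min(4*2^3,44)=32, bounds=[16,32]
  i=4: D_i=min(4*2^4,44)=44, bounds=[22,44]

Answer: [2,4] [4,8] [8,16] [16,32] [22,44]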